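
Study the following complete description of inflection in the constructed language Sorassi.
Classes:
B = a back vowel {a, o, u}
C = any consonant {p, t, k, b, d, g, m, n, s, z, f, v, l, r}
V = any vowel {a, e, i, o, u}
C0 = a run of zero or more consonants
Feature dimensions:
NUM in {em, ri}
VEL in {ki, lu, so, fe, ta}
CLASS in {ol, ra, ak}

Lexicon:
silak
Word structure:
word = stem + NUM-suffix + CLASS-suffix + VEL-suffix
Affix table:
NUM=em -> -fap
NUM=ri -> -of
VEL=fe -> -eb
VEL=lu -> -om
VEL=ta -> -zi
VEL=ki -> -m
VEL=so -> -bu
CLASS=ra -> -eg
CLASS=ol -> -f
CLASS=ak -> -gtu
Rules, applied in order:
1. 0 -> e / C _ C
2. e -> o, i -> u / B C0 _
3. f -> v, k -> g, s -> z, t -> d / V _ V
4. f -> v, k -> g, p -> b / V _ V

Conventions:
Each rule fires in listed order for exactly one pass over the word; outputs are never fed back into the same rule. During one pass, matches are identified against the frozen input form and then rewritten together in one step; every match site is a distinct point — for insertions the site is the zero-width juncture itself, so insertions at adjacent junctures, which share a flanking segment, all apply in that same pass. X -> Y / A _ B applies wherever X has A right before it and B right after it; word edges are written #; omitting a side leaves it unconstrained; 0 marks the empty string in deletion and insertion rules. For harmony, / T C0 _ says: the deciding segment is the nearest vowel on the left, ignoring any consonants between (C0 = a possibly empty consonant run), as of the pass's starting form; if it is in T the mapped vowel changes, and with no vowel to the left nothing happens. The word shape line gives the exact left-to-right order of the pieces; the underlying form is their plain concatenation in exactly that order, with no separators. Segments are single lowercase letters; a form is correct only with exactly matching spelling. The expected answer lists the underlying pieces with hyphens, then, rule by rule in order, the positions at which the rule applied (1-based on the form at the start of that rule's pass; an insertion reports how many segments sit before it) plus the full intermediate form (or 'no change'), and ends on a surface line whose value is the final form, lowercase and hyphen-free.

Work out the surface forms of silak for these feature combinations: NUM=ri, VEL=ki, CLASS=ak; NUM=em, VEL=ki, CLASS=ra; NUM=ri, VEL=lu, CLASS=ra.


cell NUM=ri, VEL=ki, CLASS=ak:
underlying: silak-of-gtu-m
1. 0 -> e / C _ C: inserts after position(s) 7, 8: silakofegetum
2. e -> o, i -> u / B C0 _: fires at position(s) 8: silakofogetum
3. f -> v, k -> g, s -> z, t -> d / V _ V: fires at position(s) 5, 7, 11: silagovogedum
4. f -> v, k -> g, p -> b / V _ V: no change
surface: silagovogedum

cell NUM=em, VEL=ki, CLASS=ra:
underlying: silak-fap-eg-m
1. 0 -> e / C _ C: inserts after position(s) 5, 10: silakefapegem
2. e -> o, i -> u / B C0 _: fires at position(s) 6, 10: silakofapogem
3. f -> v, k -> g, s -> z, t -> d / V _ V: fires at position(s) 5, 7: silagovapogem
4. f -> v, k -> g, p -> b / V _ V: fires at position(s) 9: silagovabogem
surface: silagovabogem

cell NUM=ri, VEL=lu, CLASS=ra:
underlying: silak-of-eg-om
1. 0 -> e / C _ C: no change
2. e -> o, i -> u / B C0 _: fires at position(s) 8: silakofogom
3. f -> v, k -> g, s -> z, t -> d / V _ V: fires at position(s) 5, 7: silagovogom
4. f -> v, k -> g, p -> b / V _ V: no change
surface: silagovogom


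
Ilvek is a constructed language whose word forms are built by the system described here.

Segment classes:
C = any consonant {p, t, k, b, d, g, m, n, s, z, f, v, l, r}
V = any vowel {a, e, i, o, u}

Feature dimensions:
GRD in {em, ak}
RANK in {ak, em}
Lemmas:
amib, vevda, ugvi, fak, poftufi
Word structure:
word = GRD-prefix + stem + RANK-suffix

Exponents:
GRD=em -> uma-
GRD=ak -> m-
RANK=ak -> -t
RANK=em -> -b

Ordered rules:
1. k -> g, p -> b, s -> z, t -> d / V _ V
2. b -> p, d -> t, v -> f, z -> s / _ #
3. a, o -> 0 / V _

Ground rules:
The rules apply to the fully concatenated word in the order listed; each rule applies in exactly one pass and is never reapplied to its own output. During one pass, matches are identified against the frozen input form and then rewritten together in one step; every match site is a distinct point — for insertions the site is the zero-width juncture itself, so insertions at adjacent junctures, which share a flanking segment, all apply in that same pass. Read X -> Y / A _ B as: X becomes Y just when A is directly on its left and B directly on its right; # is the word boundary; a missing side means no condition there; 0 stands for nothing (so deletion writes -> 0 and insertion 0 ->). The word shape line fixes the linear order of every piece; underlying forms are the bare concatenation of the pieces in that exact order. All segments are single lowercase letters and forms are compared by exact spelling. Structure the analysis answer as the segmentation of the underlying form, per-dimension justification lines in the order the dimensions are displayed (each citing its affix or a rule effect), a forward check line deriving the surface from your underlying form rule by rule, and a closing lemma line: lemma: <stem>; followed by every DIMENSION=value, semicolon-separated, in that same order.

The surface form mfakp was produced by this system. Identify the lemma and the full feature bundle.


underlying: m-fak-b
GRD=ak - signalled by the affix m-
RANK=em - signalled by the affix -b
check: mfakb -> mfakb -> mfakp -> mfakp
lemma: fak; GRD=ak; RANK=em


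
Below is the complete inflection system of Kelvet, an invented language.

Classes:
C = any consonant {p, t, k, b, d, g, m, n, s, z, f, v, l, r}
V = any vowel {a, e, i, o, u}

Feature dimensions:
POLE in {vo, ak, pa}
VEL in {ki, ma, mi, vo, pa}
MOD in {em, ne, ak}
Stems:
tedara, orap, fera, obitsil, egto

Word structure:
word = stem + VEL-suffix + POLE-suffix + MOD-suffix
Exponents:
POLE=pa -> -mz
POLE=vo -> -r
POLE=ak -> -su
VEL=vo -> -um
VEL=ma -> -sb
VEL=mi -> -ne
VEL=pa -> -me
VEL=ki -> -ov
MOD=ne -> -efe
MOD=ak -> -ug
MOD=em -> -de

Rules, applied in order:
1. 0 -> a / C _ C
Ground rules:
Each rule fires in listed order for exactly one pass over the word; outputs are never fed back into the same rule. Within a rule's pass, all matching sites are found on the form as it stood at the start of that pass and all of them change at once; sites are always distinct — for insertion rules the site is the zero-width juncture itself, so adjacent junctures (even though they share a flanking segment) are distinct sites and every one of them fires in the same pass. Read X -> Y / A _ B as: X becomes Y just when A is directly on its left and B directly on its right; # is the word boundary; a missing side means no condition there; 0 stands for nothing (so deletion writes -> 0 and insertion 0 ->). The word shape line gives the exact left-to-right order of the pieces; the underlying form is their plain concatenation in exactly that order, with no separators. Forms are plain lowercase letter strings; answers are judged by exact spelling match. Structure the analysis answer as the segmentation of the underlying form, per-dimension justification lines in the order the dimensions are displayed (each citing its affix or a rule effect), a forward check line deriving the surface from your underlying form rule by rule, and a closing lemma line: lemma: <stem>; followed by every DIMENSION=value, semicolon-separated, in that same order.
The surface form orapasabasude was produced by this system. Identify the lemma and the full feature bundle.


underlying: orap-sb-su-de
POLE=ak - signalled by the affix -su
VEL=ma - signalled by the affix -sb
MOD=em - signalled by the affix -de
check: orapsbsude -> orapasabasude
lemma: orap; POLE=ak; VEL=ma; MOD=em


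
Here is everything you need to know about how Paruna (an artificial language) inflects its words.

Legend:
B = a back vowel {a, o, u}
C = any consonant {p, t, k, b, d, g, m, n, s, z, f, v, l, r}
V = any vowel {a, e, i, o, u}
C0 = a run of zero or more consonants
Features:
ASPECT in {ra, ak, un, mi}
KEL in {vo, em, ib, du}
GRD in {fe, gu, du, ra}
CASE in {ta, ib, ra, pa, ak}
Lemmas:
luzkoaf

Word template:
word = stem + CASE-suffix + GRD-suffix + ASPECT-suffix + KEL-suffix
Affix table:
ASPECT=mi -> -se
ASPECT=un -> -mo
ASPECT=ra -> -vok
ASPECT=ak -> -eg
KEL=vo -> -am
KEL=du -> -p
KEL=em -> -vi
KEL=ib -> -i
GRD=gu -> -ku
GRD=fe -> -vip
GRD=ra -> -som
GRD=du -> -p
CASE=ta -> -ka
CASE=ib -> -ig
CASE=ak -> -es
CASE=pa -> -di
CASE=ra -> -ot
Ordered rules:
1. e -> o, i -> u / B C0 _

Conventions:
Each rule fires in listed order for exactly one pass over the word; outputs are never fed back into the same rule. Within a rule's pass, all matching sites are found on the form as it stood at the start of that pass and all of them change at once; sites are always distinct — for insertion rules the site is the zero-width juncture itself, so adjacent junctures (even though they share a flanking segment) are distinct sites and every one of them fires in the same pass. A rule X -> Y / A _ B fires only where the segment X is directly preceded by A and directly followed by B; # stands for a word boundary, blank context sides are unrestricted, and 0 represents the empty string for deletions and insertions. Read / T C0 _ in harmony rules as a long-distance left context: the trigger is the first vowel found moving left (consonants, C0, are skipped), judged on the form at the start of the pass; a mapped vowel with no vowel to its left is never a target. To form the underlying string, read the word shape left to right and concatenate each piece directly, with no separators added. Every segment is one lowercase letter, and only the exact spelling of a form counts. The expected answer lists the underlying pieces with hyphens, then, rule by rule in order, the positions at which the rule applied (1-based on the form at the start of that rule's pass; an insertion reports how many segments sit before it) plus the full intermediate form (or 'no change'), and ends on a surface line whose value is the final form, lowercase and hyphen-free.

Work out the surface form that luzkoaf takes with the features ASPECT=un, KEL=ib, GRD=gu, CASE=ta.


underlying: luzkoaf-ka-ku-mo-i
1. e -> o, i -> u / B C0 _: fires at position(s) 14: luzkoafkakumou
surface: luzkoafkakumou


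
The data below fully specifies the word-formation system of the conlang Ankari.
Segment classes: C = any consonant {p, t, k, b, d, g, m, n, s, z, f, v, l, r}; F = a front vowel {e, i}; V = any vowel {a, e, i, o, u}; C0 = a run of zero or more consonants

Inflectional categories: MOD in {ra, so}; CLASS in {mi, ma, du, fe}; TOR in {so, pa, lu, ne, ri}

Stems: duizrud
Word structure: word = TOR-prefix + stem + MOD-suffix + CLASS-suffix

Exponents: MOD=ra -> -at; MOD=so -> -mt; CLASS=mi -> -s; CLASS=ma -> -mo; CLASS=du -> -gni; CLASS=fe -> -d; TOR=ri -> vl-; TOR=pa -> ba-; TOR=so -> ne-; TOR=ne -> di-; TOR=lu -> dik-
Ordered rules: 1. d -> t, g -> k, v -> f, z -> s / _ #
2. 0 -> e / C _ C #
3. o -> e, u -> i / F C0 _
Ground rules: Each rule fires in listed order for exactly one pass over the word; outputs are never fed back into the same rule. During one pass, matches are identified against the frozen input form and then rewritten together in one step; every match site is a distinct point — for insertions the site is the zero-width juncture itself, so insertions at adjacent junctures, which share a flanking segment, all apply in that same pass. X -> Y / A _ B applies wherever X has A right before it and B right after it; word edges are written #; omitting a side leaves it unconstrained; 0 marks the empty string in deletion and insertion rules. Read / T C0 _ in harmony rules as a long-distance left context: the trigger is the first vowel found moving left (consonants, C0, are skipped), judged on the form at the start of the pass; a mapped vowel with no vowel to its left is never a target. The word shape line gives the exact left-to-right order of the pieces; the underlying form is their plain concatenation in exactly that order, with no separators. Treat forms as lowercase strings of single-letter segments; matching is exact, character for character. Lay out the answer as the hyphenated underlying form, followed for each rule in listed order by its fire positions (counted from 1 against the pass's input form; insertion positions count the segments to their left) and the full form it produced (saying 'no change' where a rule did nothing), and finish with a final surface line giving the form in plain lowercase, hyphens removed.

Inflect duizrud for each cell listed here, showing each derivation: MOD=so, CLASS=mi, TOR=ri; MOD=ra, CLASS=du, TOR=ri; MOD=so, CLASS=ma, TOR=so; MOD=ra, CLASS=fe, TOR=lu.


cell MOD=so, CLASS=mi, TOR=ri:
underlying: vl-duizrud-mt-s
1. d -> t, g -> k, v -> f, z -> s / _ #: no change
2. 0 -> e / C _ C #: inserts after position(s) 11: vlduizrudmtes
3. o -> e, u -> i / F C0 _: fires at position(s) 8: vlduizridmtes
surface: vlduizridmtes

cell MOD=ra, CLASS=du, TOR=ri:
underlying: vl-duizrud-at-gni
1. d -> t, g -> k, v -> f, z -> s / _ #: no change
2. 0 -> e / C _ C #: no change
3. o -> e, u -> i / F C0 _: fires at position(s) 8: vlduizridatgni
surface: vlduizridatgni

cell MOD=so, CLASS=ma, TOR=so:
underlying: ne-duizrud-mt-mo
1. d -> t, g -> k, v -> f, z -> s / _ #: no change
2. 0 -> e / C _ C #: no change
3. o -> e, u -> i / F C0 _: fires at position(s) 4, 8: nediizridmtmo
surface: nediizridmtmo

cell MOD=ra, CLASS=fe, TOR=lu:
underlying: dik-duizrud-at-d
1. d -> t, g -> k, v -> f, z -> s / _ #: fires at position(s) 13: dikduizrudatt
2. 0 -> e / C _ C #: inserts after position(s) 12: dikduizrudatet
3. o -> e, u -> i / F C0 _: fires at position(s) 5, 9: dikdiizridatet
surface: dikdiizridatet


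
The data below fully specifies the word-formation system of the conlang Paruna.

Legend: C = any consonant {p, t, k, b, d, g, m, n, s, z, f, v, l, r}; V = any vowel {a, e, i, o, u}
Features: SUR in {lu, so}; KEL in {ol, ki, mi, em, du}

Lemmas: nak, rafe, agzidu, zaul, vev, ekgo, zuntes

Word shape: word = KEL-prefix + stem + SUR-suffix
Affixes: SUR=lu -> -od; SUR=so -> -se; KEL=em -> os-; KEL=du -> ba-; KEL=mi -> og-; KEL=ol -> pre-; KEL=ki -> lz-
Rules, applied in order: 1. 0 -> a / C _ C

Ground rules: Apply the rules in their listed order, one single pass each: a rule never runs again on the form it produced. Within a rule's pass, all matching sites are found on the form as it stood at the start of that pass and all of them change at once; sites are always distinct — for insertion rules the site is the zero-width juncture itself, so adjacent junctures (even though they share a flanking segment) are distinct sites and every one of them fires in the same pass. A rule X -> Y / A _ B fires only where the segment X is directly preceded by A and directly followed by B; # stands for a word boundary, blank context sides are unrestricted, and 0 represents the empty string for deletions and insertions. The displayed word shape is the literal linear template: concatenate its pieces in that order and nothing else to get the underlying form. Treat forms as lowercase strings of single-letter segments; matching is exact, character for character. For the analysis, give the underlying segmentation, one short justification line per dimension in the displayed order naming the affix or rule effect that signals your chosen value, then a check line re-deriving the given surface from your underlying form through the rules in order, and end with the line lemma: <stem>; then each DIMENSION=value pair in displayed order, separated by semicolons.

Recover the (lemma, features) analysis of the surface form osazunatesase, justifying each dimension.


underlying: os-zuntes-se
SUR=so - signalled by the affix -se
KEL=em - signalled by the affix os-
check: oszuntesse -> osazunatesase
lemma: zuntes; SUR=so; KEL=em


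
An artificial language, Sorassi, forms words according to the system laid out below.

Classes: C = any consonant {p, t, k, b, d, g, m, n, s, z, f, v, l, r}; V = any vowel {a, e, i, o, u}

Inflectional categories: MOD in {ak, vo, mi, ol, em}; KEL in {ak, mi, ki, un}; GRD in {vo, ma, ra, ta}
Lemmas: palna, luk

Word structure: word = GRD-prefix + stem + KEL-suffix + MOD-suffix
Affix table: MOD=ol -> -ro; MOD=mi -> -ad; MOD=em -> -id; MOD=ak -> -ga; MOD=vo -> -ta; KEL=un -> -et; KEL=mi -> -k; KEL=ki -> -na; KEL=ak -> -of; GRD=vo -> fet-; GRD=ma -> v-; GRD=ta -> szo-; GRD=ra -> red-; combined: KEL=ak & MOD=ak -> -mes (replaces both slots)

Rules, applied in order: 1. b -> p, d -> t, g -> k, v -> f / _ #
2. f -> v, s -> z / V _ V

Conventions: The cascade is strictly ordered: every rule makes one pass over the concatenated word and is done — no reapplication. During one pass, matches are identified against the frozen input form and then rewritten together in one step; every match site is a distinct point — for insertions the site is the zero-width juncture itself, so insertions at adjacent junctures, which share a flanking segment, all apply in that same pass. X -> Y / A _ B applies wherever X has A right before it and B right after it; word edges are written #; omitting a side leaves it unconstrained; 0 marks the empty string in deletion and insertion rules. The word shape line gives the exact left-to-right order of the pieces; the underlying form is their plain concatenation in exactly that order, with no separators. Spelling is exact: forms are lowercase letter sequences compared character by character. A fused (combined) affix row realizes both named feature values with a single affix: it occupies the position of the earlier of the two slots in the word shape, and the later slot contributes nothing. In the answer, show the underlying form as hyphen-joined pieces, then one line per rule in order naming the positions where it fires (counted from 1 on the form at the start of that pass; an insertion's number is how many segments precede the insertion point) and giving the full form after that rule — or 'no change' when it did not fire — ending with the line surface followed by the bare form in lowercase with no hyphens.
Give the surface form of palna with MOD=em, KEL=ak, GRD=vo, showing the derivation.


underlying: fet-palna-of-id
1. b -> p, d -> t, g -> k, v -> f / _ #: fires at position(s) 12: fetpalnaofit
2. f -> v, s -> z / V _ V: fires at position(s) 10: fetpalnaovit
surface: fetpalnaovit


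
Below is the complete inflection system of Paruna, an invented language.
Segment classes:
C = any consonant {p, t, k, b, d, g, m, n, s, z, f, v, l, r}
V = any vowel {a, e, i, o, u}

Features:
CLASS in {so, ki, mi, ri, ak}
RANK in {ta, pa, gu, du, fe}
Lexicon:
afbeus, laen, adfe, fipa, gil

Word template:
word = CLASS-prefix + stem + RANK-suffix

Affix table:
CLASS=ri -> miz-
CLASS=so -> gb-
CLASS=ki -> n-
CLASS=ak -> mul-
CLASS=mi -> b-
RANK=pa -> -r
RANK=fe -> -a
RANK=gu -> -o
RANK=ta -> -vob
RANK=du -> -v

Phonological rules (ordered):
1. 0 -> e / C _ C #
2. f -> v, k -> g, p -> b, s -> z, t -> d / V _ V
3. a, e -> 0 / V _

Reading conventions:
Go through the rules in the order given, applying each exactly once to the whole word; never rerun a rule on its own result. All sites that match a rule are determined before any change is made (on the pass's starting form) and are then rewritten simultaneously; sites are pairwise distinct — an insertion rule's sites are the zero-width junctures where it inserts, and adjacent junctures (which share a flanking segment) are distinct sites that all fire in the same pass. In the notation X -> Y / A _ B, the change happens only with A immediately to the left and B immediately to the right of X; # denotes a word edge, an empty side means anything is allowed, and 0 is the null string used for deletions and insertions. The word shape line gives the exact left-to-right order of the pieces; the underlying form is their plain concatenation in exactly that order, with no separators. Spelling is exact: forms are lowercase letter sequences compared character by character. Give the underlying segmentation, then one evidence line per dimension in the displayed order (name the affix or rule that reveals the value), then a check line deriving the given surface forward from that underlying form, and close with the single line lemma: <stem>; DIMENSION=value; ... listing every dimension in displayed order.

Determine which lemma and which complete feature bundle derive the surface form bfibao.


underlying: b-fipa-o
CLASS=mi - signalled by the affix b-
RANK=gu - signalled by the affix -o
check: bfipao -> bfipao -> bfibao -> bfibao
lemma: fipa; CLASS=mi; RANK=gu


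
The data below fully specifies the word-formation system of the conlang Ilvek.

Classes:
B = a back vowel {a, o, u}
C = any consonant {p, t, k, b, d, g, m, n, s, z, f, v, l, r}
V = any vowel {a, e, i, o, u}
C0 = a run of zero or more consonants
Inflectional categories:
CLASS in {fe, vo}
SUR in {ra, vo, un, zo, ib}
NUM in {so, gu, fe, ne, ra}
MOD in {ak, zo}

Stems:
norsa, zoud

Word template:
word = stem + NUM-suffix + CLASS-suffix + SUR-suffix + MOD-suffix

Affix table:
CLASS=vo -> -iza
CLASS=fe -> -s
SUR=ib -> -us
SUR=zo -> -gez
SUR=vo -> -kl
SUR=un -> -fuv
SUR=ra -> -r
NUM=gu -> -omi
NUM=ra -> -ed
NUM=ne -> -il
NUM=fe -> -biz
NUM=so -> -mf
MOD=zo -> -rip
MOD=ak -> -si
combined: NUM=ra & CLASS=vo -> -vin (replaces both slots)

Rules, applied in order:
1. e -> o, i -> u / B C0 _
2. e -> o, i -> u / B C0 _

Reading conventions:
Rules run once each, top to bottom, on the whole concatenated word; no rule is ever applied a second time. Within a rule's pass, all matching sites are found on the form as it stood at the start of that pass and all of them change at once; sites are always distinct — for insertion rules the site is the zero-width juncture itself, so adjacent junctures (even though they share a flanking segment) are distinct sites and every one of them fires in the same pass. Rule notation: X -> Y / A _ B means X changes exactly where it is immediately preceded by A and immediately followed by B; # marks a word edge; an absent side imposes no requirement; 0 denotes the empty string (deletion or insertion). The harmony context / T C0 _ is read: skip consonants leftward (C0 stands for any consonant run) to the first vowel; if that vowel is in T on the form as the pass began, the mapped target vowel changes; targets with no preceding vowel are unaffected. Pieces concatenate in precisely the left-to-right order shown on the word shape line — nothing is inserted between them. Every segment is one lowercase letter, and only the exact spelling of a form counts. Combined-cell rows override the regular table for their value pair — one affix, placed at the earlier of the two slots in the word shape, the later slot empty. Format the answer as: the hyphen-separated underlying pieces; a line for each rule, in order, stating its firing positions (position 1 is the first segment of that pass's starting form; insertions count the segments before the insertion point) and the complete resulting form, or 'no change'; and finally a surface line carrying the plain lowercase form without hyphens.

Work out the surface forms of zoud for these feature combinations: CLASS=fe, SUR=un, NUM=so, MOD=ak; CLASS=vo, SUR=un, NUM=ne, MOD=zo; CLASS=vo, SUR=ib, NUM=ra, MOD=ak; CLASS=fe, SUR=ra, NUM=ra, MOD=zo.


cell CLASS=fe, SUR=un, NUM=so, MOD=ak:
underlying: zoud-mf-s-fuv-si
1. e -> o, i -> u / B C0 _: fires at position(s) 12: zoudmfsfuvsu
2. e -> o, i -> u / B C0 _: no change
surface: zoudmfsfuvsu

cell CLASS=vo, SUR=un, NUM=ne, MOD=zo:
underlying: zoud-il-iza-fuv-rip
1. e -> o, i -> u / B C0 _: fires at position(s) 5, 14: zoudulizafuvrup
2. e -> o, i -> u / B C0 _: fires at position(s) 7: zouduluzafuvrup
surface: zouduluzafuvrup

cell CLASS=vo, SUR=ib, NUM=ra, MOD=ak:
underlying: zoud-vin-us-si
1. e -> o, i -> u / B C0 _: fires at position(s) 6, 11: zoudvunussu
2. e -> o, i -> u / B C0 _: no change
surface: zoudvunussu

cell CLASS=fe, SUR=ra, NUM=ra, MOD=zo:
underlying: zoud-ed-s-r-rip
1. e -> o, i -> u / B C0 _: fires at position(s) 5: zoudodsrrip
2. e -> o, i -> u / B C0 _: fires at position(s) 10: zoudodsrrup
surface: zoudodsrrup


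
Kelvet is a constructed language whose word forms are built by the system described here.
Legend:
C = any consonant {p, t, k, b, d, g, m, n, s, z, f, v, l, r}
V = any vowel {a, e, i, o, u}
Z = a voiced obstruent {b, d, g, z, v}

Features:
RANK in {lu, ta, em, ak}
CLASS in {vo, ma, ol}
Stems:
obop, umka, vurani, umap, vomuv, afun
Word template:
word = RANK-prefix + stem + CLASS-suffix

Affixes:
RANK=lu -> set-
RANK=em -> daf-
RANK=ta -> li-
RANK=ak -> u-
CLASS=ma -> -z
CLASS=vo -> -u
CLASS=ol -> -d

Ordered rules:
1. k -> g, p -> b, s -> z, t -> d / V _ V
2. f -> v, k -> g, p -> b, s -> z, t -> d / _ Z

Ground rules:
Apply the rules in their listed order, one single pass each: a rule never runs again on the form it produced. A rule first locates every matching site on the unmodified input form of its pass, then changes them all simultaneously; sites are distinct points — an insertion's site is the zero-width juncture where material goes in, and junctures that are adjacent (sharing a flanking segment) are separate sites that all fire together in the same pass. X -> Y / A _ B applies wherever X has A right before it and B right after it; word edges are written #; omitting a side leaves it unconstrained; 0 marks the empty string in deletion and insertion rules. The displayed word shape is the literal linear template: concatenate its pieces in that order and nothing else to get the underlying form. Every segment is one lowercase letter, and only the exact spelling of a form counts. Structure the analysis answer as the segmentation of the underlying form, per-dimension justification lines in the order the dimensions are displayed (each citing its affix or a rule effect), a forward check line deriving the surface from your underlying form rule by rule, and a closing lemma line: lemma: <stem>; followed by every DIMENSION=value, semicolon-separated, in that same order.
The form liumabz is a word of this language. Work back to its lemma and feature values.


underlying: li-umap-z
RANK=ta - signalled by the affix li-
CLASS=ma - signalled by the affix -z
check: liumapz -> liumapz -> liumabz
lemma: umap; RANK=ta; CLASS=ma


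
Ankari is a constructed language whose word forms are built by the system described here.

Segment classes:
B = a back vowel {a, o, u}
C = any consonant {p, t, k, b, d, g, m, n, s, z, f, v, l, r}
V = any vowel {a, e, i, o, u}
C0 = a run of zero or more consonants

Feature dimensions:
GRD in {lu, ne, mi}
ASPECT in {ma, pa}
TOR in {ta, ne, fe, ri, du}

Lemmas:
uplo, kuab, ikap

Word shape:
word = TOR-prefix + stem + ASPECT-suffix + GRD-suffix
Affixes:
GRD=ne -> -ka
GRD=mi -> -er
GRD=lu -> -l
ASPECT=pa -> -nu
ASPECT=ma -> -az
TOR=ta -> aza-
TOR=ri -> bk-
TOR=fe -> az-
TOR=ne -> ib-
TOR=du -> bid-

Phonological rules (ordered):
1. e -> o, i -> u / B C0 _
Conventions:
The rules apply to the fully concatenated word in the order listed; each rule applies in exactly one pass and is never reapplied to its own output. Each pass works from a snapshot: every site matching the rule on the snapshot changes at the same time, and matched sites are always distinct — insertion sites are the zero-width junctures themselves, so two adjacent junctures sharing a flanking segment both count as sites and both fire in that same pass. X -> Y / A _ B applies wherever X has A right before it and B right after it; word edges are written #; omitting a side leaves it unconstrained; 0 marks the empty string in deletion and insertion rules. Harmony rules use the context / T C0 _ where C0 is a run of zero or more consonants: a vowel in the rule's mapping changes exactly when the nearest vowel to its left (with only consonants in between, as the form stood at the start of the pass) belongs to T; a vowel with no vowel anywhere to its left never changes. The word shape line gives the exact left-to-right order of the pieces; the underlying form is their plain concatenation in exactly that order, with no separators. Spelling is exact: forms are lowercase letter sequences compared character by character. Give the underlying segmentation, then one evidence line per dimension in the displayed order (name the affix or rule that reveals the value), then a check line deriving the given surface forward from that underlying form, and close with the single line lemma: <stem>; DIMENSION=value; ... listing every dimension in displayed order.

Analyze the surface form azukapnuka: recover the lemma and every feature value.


underlying: az-ikap-nu-ka
GRD=ne - signalled by the affix -ka
ASPECT=pa - signalled by the affix -nu
TOR=fe - signalled by the affix az-
check: azikapnuka -> azukapnuka
lemma: ikap; GRD=ne; ASPECT=pa; TOR=fe


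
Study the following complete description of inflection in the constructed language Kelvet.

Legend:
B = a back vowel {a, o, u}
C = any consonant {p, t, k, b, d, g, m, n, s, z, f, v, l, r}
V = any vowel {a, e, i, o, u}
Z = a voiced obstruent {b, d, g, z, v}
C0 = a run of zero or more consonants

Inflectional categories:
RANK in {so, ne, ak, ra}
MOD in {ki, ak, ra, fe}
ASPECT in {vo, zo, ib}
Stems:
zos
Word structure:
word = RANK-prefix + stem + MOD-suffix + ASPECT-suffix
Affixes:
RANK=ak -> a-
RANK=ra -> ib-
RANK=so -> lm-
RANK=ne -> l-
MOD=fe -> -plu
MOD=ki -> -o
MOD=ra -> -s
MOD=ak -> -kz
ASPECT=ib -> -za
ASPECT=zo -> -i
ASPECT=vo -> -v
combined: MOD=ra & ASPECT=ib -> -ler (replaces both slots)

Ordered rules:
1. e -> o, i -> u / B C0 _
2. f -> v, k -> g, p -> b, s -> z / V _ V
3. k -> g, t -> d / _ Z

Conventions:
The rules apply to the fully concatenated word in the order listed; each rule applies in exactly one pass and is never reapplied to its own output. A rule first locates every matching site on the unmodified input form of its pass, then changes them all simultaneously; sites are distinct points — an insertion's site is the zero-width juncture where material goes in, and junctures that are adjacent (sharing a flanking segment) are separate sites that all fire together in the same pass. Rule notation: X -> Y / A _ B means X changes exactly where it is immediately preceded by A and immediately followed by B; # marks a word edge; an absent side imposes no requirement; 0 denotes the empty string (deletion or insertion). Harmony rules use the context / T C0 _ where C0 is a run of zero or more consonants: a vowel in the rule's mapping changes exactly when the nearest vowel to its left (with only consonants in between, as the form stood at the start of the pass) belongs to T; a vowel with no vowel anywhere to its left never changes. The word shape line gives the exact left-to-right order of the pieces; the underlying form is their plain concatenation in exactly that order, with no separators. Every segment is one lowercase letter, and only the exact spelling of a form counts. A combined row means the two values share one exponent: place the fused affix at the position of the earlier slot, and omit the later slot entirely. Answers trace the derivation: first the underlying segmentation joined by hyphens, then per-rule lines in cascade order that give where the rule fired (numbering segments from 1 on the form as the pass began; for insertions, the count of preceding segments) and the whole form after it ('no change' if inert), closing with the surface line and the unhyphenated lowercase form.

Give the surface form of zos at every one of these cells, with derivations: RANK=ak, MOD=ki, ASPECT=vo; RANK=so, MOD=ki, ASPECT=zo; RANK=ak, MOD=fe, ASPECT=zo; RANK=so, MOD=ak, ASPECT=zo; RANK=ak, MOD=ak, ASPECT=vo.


cell RANK=ak, MOD=ki, ASPECT=vo:
underlying: a-zos-o-v
1. e -> o, i -> u / B C0 _: no change
2. f -> v, k -> g, p -> b, s -> z / V _ V: fires at position(s) 4: azozov
3. k -> g, t -> d / _ Z: no change
surface: azozov

cell RANK=so, MOD=ki, ASPECT=zo:
underlying: lm-zos-o-i
1. e -> o, i -> u / B C0 _: fires at position(s) 7: lmzosou
2. f -> v, k -> g, p -> b, s -> z / V _ V: fires at position(s) 5: lmzozou
3. k -> g, t -> d / _ Z: no change
surface: lmzozou

cell RANK=ak, MOD=fe, ASPECT=zo:
underlying: a-zos-plu-i
1. e -> o, i -> u / B C0 _: fires at position(s) 8: azospluu
2. f -> v, k -> g, p -> b, s -> z / V _ V: no change
3. k -> g, t -> d / _ Z: no change
surface: azospluu

cell RANK=so, MOD=ak, ASPECT=zo:
underlying: lm-zos-kz-i
1. e -> o, i -> u / B C0 _: fires at position(s) 8: lmzoskzu
2. f -> v, k -> g, p -> b, s -> z / V _ V: no change
3. k -> g, t -> d / _ Z: fires at position(s) 6: lmzosgzu
surface: lmzosgzu

cell RANK=ak, MOD=ak, ASPECT=vo:
underlying: a-zos-kz-v
1. e -> o, i -> u / B C0 _: no change
2. f -> v, k -> g, p -> b, s -> z / V _ V: no change
3. k -> g, t -> d / _ Z: fires at position(s) 5: azosgzv
surface: azosgzv


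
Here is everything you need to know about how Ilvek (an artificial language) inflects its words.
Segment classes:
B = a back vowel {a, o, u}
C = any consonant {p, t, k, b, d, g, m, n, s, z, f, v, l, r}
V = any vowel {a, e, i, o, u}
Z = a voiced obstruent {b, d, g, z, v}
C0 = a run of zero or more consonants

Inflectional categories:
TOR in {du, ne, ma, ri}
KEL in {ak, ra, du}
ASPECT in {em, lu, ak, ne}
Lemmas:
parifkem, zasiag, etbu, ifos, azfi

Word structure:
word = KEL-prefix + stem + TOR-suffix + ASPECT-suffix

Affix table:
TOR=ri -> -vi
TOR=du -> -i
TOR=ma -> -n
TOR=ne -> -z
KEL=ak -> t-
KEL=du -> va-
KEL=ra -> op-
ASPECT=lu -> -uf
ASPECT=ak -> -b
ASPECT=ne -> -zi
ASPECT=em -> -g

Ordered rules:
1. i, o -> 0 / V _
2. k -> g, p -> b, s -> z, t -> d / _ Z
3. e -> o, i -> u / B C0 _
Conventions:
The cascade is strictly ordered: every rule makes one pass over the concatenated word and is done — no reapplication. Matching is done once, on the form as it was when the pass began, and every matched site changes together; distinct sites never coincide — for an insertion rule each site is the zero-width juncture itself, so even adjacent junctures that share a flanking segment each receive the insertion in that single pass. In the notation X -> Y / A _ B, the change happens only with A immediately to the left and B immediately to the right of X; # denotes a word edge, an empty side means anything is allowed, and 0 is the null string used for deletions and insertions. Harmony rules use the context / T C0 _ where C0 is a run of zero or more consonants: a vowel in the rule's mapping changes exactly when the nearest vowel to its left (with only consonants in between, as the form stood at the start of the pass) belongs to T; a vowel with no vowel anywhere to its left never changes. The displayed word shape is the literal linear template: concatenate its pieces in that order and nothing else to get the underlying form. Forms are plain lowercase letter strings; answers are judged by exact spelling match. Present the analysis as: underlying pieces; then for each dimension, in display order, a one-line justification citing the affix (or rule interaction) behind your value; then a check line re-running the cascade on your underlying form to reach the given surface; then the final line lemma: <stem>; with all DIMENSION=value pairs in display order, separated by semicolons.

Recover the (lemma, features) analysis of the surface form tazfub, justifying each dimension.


underlying: t-azfi-i-b
TOR=du - signalled by the affix -i
KEL=ak - signalled by the affix t-
ASPECT=ak - signalled by the affix -b
check: tazfiib -> tazfib -> tazfib -> tazfub
lemma: azfi; TOR=du; KEL=ak; ASPECT=ak


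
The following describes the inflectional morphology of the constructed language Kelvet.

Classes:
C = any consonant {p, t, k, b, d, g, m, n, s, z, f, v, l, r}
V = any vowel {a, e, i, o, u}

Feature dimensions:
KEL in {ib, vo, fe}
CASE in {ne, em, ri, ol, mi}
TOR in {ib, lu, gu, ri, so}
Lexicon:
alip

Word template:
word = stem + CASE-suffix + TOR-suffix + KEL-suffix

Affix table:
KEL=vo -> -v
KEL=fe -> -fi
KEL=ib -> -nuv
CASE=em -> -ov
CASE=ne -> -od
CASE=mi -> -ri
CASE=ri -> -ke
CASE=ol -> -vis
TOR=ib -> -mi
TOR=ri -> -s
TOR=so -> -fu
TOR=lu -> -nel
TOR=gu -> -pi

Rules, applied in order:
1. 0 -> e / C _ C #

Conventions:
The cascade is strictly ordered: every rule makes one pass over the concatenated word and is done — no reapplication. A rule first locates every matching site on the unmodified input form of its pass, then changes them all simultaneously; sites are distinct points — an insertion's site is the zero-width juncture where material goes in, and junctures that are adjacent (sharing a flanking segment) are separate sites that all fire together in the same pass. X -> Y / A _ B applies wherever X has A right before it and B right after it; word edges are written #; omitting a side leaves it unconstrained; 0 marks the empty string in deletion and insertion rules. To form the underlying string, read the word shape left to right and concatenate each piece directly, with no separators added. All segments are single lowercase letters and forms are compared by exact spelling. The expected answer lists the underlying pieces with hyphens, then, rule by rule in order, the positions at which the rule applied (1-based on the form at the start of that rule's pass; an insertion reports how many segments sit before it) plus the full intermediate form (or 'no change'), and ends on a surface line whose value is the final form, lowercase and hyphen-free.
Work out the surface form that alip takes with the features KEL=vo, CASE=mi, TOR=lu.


underlying: alip-ri-nel-v
1. 0 -> e / C _ C #: inserts after position(s) 9: aliprinelev
surface: aliprinelev


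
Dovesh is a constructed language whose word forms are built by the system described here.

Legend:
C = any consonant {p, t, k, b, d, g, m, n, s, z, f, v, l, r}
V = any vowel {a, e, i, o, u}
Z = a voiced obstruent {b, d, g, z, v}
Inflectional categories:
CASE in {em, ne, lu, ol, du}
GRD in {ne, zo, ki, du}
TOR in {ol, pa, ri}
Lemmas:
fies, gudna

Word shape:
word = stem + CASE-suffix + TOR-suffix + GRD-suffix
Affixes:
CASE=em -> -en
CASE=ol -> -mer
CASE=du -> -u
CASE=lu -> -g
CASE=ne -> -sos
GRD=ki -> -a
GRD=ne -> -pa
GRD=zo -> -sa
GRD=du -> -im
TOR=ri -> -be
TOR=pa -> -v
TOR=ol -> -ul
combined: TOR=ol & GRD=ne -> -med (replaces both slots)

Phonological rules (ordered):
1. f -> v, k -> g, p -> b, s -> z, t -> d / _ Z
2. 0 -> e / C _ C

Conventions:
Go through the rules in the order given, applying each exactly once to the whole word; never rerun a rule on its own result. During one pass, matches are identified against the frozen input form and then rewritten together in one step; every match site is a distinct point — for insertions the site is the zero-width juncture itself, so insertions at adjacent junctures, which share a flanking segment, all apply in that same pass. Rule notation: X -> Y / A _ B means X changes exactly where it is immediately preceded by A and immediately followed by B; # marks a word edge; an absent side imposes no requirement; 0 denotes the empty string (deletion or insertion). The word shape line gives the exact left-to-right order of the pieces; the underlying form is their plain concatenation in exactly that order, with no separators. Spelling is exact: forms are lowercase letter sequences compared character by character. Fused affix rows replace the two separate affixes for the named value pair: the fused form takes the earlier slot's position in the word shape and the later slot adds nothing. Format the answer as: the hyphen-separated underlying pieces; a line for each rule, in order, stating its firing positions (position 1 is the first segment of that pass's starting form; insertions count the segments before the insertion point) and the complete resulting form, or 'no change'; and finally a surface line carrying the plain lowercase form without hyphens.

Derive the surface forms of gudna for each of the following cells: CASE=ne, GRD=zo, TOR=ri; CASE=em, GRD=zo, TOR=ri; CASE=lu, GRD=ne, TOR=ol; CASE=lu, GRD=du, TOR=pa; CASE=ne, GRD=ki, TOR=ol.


cell CASE=ne, GRD=zo, TOR=ri:
underlying: gudna-sos-be-sa
1. f -> v, k -> g, p -> b, s -> z, t -> d / _ Z: fires at position(s) 8: gudnasozbesa
2. 0 -> e / C _ C: inserts after position(s) 3, 8: gudenasozebesa
surface: gudenasozebesa

cell CASE=em, GRD=zo, TOR=ri:
underlying: gudna-en-be-sa
1. f -> v, k -> g, p -> b, s -> z, t -> d / _ Z: no change
2. 0 -> e / C _ C: inserts after position(s) 3, 7: gudenaenebesa
surface: gudenaenebesa

cell CASE=lu, GRD=ne, TOR=ol:
underlying: gudna-g-med
1. f -> v, k -> g, p -> b, s -> z, t -> d / _ Z: no change
2. 0 -> e / C _ C: inserts after position(s) 3, 6: gudenagemed
surface: gudenagemed

cell CASE=lu, GRD=du, TOR=pa:
underlying: gudna-g-v-im
1. f -> v, k -> g, p -> b, s -> z, t -> d / _ Z: no change
2. 0 -> e / C _ C: inserts after position(s) 3, 6: gudenagevim
surface: gudenagevim

cell CASE=ne, GRD=ki, TOR=ol:
underlying: gudna-sos-ul-a
1. f -> v, k -> g, p -> b, s -> z, t -> d / _ Z: no change
2. 0 -> e / C _ C: inserts after position(s) 3: gudenasosula
surface: gudenasosula
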